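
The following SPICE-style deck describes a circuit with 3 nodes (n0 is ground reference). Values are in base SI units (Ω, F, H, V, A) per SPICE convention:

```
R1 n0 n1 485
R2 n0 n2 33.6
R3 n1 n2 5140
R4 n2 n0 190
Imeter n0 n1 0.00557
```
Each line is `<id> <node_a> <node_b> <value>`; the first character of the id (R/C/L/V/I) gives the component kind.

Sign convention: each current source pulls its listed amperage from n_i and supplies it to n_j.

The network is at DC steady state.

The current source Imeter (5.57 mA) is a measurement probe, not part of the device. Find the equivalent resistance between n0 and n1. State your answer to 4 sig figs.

MNA unknowns: 2 node voltages V₁..V_2
R1: Y=0.002062 on G[0,1]
R2: Y=0.02976 on G[0,2]
R3: Y=0.0001946 on G[1,2]
R4: Y=0.005263 on G[2,0]
Imeter: z[0]−=0.00557, z[1]+=0.00557
solve → V1=2.470, V2=0.01364

R_eq = 443.4 Ω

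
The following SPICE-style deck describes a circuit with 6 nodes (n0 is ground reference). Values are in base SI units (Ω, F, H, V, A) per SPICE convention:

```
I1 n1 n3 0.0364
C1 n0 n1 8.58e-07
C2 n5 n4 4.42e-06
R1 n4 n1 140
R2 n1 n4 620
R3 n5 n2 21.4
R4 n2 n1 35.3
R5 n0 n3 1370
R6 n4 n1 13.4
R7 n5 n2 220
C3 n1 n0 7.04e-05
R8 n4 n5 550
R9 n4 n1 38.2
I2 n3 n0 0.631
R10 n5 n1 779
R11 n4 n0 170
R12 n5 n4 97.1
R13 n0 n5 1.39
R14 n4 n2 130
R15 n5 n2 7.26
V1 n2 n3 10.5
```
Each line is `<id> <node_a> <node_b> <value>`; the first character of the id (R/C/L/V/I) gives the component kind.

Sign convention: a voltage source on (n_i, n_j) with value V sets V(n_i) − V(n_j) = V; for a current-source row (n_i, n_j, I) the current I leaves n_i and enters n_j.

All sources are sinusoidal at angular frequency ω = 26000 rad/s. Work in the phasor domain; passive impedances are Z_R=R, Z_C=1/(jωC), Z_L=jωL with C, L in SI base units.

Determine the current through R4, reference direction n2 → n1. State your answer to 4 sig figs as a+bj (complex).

Apply KCL at each of the 5 non-ground nodes and solve the resulting linear system.
Node n1: branches {I1, C1, R1, R2, R4, R6, C3, R9, R10} → V_1 = -0.01373+0.08989j
Node n2: branches {R3, R4, R7, R14, R15, V1} → V_2 = -3.141+0.03736j
Node n3: branches {I1, R5, I2, V1} → V_3 = -13.64+0.03736j
Node n4: branches {C2, R1, R2, R6, R8, R9, R11, R12, R14} → V_4 = -0.3858-0.1281j
Node n5: branches {C2, R3, R7, R8, R10, R12, R13, R15} → V_5 = -0.6286+0.03637j
Source currents: i(V1)=0.5846+2.727e-05j

-0.08859-0.001488j A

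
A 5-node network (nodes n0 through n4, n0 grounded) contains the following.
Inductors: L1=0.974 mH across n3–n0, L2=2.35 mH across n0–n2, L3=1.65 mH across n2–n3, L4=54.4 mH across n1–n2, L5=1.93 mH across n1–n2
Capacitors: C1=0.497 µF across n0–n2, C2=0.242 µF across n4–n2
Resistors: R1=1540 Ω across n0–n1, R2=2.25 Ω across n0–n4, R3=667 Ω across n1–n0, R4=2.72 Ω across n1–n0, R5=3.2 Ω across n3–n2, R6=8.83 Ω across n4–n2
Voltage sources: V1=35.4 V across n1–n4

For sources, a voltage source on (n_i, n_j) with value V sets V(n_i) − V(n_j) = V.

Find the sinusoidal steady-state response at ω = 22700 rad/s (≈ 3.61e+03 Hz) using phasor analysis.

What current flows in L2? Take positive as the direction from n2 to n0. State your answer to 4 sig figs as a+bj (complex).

MNA unknowns: 4 node voltages V₁..V_4 plus 1 source current (V1)
L1: Y=0.000-0.04523j on G[3,0]
L2: Y=0.000-0.01875j on G[0,2]
C1: Y=0.000+0.01128j on G[0,2]
R1: Y=0.0006494+0.000j on G[0,1]
R2: Y=0.4444+0.000j on G[0,4]
L3: Y=0.000-0.02670j on G[2,3]
L4: Y=0.000-0.0008098j on G[1,2]
R3: Y=0.001499+0.000j on G[1,0]
C2: Y=0.000+0.005493j on G[4,2]
R4: Y=0.3676+0.000j on G[1,0]
L5: Y=0.000-0.02283j on G[1,2]
R5: Y=0.3125+0.000j on G[3,2]
R6: Y=0.1133+0.000j on G[4,2]
V1: row V1−V4=35.4, i_V1 at 1,4
solve → V1=20.03-0.4715j, V2=-8.724-10.18j, V3=-7.048-11.06j, V4=-15.37-0.4715j
aux → i_V1=-7.637+0.8540j

-0.1909+0.1635j A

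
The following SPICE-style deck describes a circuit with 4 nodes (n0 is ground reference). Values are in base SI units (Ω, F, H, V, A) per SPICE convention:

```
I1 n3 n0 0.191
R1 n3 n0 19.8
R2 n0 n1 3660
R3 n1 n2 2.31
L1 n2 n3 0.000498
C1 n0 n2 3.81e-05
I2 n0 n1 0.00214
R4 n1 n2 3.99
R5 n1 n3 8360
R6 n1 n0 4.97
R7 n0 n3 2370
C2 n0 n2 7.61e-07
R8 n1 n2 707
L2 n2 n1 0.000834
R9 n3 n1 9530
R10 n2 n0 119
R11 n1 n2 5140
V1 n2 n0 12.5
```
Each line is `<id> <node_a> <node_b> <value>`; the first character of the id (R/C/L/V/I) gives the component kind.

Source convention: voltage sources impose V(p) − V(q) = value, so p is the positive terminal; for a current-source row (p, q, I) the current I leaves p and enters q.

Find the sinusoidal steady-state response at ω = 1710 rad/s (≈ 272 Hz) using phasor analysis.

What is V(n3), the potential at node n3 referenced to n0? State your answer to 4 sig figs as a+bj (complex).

12.47-0.7038j V

Apply KCL at each of the 3 non-ground nodes and solve the resulting linear system.
Node n1: branches {R2, R3, I2, R4, R5, R6, R8, L2, R9, R11} → V_1 = 10.75-1.381j
Node n2: branches {R3, L1, C1, R4, C2, R8, L2, R10, R11, V1} → V_2 = 12.50+0.000j
Node n3: branches {I1, R1, L1, R5, R7, R9} → V_3 = 12.47-0.7038j
Source currents: i(V1)=-3.096-0.5167j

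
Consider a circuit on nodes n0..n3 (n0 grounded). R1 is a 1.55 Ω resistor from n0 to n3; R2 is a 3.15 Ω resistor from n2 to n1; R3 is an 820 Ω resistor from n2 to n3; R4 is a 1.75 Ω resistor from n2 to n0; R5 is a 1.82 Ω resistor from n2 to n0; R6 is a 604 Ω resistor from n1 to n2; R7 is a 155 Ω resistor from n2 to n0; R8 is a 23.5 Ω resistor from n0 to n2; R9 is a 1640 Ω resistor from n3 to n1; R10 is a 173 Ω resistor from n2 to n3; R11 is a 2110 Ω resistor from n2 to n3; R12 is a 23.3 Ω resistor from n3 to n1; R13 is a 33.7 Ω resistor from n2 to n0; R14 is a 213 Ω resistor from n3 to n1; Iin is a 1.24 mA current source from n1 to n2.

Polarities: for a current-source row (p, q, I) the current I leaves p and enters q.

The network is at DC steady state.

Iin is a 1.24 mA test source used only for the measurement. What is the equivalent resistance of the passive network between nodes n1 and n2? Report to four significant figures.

R_eq = 2.759 Ω

Apply KCL at each of the 3 non-ground nodes and solve the resulting linear system.
Node n1: branches {R2, R6, R9, R12, R14, Iin} → V_1 = -0.003300
Node n2: branches {R2, R3, R4, R5, R6, R7, R8, R10, R11, R13, Iin} → V_2 = 0.0001214
Node n3: branches {R1, R3, R9, R10, R11, R12, R14} → V_3 = -0.0002257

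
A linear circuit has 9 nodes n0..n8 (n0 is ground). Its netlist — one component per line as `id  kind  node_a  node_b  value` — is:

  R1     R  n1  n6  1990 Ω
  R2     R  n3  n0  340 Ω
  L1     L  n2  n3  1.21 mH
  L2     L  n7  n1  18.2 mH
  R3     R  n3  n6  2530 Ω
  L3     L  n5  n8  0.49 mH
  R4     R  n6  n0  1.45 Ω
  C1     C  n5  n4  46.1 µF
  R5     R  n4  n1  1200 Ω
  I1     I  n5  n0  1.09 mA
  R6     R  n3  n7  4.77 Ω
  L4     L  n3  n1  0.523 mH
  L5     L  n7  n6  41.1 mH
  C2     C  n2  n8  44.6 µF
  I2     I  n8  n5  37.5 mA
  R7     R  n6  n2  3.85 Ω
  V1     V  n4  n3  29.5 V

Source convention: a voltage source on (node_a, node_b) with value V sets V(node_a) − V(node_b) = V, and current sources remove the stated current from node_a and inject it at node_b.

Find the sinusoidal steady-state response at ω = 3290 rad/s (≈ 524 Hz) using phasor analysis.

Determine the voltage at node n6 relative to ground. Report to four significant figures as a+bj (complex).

Apply KCL at each of the 8 non-ground nodes and solve the resulting linear system.
Node n1: branches {R1, L2, R5, L4} → V_1 = 14.11+0.06223j
Node n2: branches {L1, C2, R7} → V_2 = -0.2893+0.4015j
Node n3: branches {R2, L1, R3, R6, L4, V1} → V_3 = 14.11+0.01923j
Node n4: branches {C1, R5, V1} → V_4 = 43.61+0.01923j
Node n5: branches {L3, C1, I1, I2} → V_5 = 19.07+0.2699j
Node n6: branches {R1, R3, R4, L5, R7} → V_6 = -0.06176-8.201e-05j
Node n7: branches {L2, R6, L5} → V_7 = 14.06+0.5131j
Node n8: branches {L3, C2, I2} → V_8 = 25.07+0.1499j
Source currents: i(V1)=-0.06260-3.721j

-0.06176-8.201e-05j V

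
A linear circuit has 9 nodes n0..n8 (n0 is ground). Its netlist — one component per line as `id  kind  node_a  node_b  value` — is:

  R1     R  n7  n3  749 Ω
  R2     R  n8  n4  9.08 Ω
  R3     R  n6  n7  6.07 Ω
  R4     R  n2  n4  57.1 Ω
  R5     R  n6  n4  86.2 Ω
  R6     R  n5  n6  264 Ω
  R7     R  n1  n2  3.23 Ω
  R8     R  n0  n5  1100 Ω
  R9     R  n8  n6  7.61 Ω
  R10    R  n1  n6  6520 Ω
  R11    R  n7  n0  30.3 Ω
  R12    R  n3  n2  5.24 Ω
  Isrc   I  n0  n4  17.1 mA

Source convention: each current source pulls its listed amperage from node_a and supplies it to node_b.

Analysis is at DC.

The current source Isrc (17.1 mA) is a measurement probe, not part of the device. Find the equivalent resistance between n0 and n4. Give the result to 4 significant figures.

Element admittances at DC:
  Y(R1) = 0.001335 S between n7,n3
  Y(R2) = 0.1101 S between n8,n4
  Y(R3) = 0.1647 S between n6,n7
  Y(R4) = 0.01751 S between n2,n4
  Y(R5) = 0.01160 S between n6,n4
  Y(R6) = 0.003788 S between n5,n6
  Y(R7) = 0.3096 S between n1,n2
  Y(R8) = 0.0009091 S between n0,n5
  Y(R9) = 0.1314 S between n8,n6
  Y(R10) = 0.0001534 S between n1,n6
  Y(R11) = 0.03300 S between n7,n0
  Y(R12) = 0.1908 S between n3,n2
  Isrc: injects 0.0171 A into n4 (from n0)
Assemble and solve the 8×8 MNA system:
  V(n1)=0.8112  V(n2)=0.8113  V(n3)=0.8092  V(n4)=0.8363  V(n5)=0.4866  V(n6)=0.6034  V(n7)=0.5047  V(n8)=0.7096

R_eq = 48.91 Ω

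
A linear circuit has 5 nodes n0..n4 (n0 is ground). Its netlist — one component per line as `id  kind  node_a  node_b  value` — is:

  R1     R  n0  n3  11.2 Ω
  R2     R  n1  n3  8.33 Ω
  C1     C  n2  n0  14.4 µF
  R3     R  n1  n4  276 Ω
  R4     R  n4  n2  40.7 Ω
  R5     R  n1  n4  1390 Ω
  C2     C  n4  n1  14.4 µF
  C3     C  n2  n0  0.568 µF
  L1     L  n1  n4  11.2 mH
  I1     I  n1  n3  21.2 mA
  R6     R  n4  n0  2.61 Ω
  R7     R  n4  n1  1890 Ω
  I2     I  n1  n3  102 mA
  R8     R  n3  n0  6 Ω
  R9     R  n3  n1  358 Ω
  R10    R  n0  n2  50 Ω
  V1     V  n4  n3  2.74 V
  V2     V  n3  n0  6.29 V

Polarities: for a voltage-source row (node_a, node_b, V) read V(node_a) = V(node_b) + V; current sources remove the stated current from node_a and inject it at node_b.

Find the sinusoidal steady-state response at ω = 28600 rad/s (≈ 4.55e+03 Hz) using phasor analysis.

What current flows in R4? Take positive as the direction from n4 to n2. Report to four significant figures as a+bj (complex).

0.2206+0.01260j A

Element admittances at ω=28600 rad/s:
  Y(R1) = 0.08929+0.000j S between n0,n3
  Y(R2) = 0.1200+0.000j S between n1,n3
  Y(C1) = 0.000+0.4118j S between n2,n0
  Y(R3) = 0.003623+0.000j S between n1,n4
  Y(R4) = 0.02457+0.000j S between n4,n2
  Y(R5) = 0.0007194+0.000j S between n1,n4
  Y(C2) = 0.000+0.4118j S between n4,n1
  Y(C3) = 0.000+0.01624j S between n2,n0
  Y(L1) = 0.000-0.003122j S between n1,n4
  I1: injects 0.0212 A into n3 (from n1)
  Y(R6) = 0.3831+0.000j S between n4,n0
  Y(R7) = 0.0005291+0.000j S between n4,n1
  I2: injects 0.102 A into n3 (from n1)
  Y(R8) = 0.1667+0.000j S between n3,n0
  Y(R9) = 0.002793+0.000j S between n3,n1
  Y(R10) = 0.02000+0.000j S between n0,n2
  V1: constraint V(n4)−V(n3) = 2.74
  V2: constraint V(n3)−V(n0) = 6.29
Assemble and solve the 6×6 MNA system:
  V(n1)=8.710+1.025j  V(n2)=0.05338-0.5127j  V(n3)=6.290+0.000j  V(n4)=9.030+0.000j
  i(V1)=-4.101-0.1385j  i(V2)=-5.290-0.01260j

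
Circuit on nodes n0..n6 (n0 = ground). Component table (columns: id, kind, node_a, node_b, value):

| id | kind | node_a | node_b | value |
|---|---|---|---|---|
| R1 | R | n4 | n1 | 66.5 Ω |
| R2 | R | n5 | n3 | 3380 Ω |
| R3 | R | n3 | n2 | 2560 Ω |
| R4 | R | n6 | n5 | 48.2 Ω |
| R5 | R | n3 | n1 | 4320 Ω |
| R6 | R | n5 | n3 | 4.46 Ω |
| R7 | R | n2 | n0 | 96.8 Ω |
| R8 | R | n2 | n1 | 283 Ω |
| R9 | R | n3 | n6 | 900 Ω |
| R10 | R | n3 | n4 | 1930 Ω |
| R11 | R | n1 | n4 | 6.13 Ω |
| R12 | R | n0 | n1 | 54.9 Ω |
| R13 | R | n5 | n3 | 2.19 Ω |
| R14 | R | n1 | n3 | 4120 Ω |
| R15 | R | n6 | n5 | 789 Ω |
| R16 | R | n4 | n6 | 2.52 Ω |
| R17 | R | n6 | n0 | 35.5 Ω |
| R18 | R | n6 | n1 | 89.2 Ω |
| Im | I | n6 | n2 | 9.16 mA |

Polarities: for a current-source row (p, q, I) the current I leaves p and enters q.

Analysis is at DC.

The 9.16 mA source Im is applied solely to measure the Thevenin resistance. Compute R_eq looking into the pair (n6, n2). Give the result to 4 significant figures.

MNA unknowns: 6 node voltages V₁..V_6
R1: Y=0.01504 on G[4,1]
R2: Y=0.0002959 on G[5,3]
R3: Y=0.0003906 on G[3,2]
R4: Y=0.02075 on G[6,5]
R5: Y=0.0002315 on G[3,1]
R6: Y=0.2242 on G[5,3]
R7: Y=0.01033 on G[2,0]
R8: Y=0.003534 on G[2,1]
R9: Y=0.001111 on G[3,6]
R10: Y=0.0005181 on G[3,4]
R11: Y=0.1631 on G[1,4]
R12: Y=0.01821 on G[0,1]
R13: Y=0.4566 on G[5,3]
R14: Y=0.0002427 on G[1,3]
R15: Y=0.001267 on G[6,5]
R16: Y=0.3968 on G[4,6]
R17: Y=0.02817 on G[6,0]
R18: Y=0.01121 on G[6,1]
Im: z[6]−=0.00916, z[2]+=0.00916
solve → V1=-0.1149, V2=0.6104, V3=-0.1362, V4=-0.1388, V5=-0.1366, V6=-0.1495

R_eq = 82.96 Ω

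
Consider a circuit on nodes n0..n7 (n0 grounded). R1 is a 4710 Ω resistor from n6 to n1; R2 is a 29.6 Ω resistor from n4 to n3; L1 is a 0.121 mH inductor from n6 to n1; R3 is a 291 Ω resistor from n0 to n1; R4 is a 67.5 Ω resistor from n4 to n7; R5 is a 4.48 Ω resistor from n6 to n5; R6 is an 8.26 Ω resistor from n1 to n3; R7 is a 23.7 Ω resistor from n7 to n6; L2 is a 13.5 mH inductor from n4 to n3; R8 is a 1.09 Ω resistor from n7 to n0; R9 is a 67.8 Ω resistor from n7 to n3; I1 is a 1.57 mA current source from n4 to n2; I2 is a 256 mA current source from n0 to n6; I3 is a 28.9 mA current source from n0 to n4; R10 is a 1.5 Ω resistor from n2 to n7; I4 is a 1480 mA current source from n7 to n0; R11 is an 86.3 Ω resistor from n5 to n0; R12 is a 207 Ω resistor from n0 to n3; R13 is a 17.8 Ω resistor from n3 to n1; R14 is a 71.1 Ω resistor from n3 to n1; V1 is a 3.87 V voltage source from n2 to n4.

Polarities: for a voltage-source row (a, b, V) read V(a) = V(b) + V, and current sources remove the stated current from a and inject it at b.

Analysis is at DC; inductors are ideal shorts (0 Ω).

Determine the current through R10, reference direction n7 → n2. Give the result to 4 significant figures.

-0.4910 A

MNA unknowns: 7 node voltages V₁..V_7 plus 3 source currents (L1, L2, V1)
R1: Y=0.0002123 on G[6,1]
R2: Y=0.03378 on G[4,3]
L1: row V6−V1=0, i_L1 at 6,1
R3: Y=0.003436 on G[0,1]
R4: Y=0.01481 on G[4,7]
R5: Y=0.2232 on G[6,5]
R6: Y=0.1211 on G[1,3]
R7: Y=0.04219 on G[7,6]
L2: row V4−V3=0, i_L2 at 4,3
R8: Y=0.9174 on G[7,0]
R9: Y=0.01475 on G[7,3]
I1: z[4]−=0.00157, z[2]+=0.00157
I2: z[0]−=0.256, z[6]+=0.256
I3: z[0]−=0.0289, z[4]+=0.0289
R10: Y=0.6667 on G[2,7]
I4: z[7]−=1.48, z[0]+=1.48
R11: Y=0.01159 on G[5,0]
R12: Y=0.004831 on G[0,3]
R13: Y=0.05618 on G[3,1]
R14: Y=0.01406 on G[3,1]
V1: row V2−V4=3.87, i_V1 at 2,4
solve → V1=-2.552, V2=-0.5030, V3=-4.373, V4=-4.373, V5=-2.426, V6=-2.552, V7=-1.239
aux → i_L1=0.3395, i_L2=-0.4156, i_V1=-0.4894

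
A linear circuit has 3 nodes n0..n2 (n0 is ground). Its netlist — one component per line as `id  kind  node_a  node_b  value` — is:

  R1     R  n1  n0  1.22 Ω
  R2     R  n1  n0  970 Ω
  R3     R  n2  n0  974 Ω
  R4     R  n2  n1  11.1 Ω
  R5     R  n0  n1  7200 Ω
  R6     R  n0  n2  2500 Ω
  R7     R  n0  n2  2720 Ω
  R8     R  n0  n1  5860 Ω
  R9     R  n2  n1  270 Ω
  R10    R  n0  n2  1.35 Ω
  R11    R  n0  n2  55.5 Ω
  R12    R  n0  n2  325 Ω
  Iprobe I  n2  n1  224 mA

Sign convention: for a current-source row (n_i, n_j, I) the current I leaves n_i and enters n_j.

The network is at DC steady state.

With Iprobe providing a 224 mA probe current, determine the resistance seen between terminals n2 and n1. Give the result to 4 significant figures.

Element admittances at DC:
  Y(R1) = 0.8197 S between n1,n0
  Y(R2) = 0.001031 S between n1,n0
  Y(R3) = 0.001027 S between n2,n0
  Y(R4) = 0.09009 S between n2,n1
  Y(R5) = 0.0001389 S between n0,n1
  Y(R6) = 0.0004000 S between n0,n2
  Y(R7) = 0.0003676 S between n0,n2
  Y(R8) = 0.0001706 S between n0,n1
  Y(R9) = 0.003704 S between n2,n1
  Y(R10) = 0.7407 S between n0,n2
  Y(R11) = 0.01802 S between n0,n2
  Y(R12) = 0.003077 S between n0,n2
  Iprobe: injects 0.224 A into n1 (from n2)
Assemble and solve the 2×2 MNA system:
  V(n1)=0.2205  V(n2)=-0.2371

R_eq = 2.043 Ω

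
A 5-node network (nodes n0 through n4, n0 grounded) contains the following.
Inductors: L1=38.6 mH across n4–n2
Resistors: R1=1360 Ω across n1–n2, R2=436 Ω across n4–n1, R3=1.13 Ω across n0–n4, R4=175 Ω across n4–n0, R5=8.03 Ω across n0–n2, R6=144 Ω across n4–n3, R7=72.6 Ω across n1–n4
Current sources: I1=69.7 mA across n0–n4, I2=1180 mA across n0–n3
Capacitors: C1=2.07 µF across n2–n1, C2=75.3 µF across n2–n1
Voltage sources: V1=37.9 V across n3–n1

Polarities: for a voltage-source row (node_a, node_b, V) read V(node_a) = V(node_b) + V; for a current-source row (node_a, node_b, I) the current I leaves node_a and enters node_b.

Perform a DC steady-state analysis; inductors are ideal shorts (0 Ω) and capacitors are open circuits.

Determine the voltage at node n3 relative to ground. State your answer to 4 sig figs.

Element admittances at DC:
  L1: short n4↔n2 (DC inductor)
  Y(R1) = 0.0007353 S between n1,n2
  I1: injects 0.0697 A into n4 (from n0)
  Y(R2) = 0.002294 S between n4,n1
  I2: injects 1.18 A into n3 (from n0)
  Y(R3) = 0.8850 S between n0,n4
  Y(R4) = 0.005714 S between n4,n0
  Y(R5) = 0.1245 S between n0,n2
  Y(C1) = 0.000 S between n2,n1
  Y(C2) = 0.000 S between n2,n1
  Y(R6) = 0.006944 S between n4,n3
  Y(R7) = 0.01377 S between n1,n4
  V1: constraint V(n3)−V(n1) = 37.9
Assemble and solve the 6×6 MNA system:
  V(n1)=39.84  V(n2)=1.231  V(n3)=77.74  V(n4)=1.231
  i(L1)=0.1249  i(V1)=0.6487

77.74 V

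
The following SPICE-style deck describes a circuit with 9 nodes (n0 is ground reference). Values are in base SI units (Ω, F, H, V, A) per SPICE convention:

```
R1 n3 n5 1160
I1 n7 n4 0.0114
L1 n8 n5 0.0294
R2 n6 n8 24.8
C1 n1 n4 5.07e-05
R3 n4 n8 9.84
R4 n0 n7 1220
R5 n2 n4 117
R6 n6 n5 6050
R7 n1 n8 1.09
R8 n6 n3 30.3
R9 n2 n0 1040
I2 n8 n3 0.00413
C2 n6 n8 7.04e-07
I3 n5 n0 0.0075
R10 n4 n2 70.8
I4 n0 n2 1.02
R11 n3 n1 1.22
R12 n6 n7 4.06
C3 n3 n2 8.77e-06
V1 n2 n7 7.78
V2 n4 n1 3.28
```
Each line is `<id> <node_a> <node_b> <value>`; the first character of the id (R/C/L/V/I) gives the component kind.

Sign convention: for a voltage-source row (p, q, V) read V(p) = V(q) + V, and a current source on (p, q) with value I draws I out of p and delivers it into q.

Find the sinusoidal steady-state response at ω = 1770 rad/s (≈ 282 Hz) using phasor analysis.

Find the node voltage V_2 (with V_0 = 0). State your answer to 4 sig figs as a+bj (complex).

572.0+0.000j V

Apply KCL at each of the 8 non-ground nodes and solve the resulting linear system.
Node n1: branches {C1, R7, R11, V2} → V_1 = 565.7+1.206j
Node n2: branches {R5, R9, R10, I4, C3, V1} → V_2 = 572.0+0.000j
Node n3: branches {R1, R8, I2, R11, C3} → V_3 = 565.7+1.284j
Node n4: branches {I1, C1, R3, R5, R10, V2} → V_4 = 569.0+1.206j
Node n5: branches {R1, L1, R6, I3} → V_5 = 566.0+0.7557j
Node n6: branches {R2, R6, R8, C2, R12} → V_6 = 564.6+0.2857j
Node n7: branches {I1, R4, R12, V1} → V_7 = 564.2+0.000j
Node n8: branches {L1, R2, R3, R7, I2, C2} → V_8 = 566.0+1.169j
Source currents: i(V1)=0.3820-0.07038j, i(V2)=-0.2274-0.3254j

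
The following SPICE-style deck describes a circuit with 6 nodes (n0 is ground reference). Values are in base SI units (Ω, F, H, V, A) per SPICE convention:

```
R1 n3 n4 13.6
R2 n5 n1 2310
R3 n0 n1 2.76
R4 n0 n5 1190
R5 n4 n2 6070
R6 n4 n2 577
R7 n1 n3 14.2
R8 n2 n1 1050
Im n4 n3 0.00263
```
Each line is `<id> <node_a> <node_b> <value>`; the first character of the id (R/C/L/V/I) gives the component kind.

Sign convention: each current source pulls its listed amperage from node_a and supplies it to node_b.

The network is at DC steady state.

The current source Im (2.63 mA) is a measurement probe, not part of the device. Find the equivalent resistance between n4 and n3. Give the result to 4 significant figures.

R_eq = 13.48 Ω

Element admittances at DC:
  Y(R1) = 0.07353 S between n3,n4
  Y(R2) = 0.0004329 S between n5,n1
  Y(R3) = 0.3623 S between n0,n1
  Y(R4) = 0.0008403 S between n0,n5
  Y(R5) = 0.0001647 S between n4,n2
  Y(R6) = 0.001733 S between n4,n2
  Y(R7) = 0.07042 S between n1,n3
  Y(R8) = 0.0009524 S between n2,n1
  Im: injects 0.00263 A into n3 (from n4)
Assemble and solve the 5×5 MNA system:
  V(n1)=0.000  V(n2)=-0.02340  V(n3)=0.0003165  V(n4)=-0.03515  V(n5)=0.000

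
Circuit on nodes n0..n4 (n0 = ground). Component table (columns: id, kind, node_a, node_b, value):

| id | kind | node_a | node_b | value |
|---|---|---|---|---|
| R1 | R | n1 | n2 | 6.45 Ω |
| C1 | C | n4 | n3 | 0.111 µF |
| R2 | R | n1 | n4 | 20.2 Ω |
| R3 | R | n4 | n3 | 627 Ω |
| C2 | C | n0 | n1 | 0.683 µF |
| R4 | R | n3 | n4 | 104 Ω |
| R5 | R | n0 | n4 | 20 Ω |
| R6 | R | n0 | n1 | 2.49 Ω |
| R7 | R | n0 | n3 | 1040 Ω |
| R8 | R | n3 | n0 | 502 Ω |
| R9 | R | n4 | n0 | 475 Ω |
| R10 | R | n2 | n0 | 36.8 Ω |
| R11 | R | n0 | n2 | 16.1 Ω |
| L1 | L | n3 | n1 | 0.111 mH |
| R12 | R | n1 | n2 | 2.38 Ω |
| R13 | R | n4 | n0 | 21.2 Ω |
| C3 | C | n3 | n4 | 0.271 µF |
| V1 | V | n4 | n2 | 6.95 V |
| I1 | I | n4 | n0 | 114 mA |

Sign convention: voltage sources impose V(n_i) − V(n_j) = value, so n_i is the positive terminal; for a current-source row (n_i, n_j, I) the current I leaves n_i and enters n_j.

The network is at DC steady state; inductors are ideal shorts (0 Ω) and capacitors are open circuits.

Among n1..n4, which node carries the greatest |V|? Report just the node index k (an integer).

4

Apply KCL at each of the 4 non-ground nodes and solve the resulting linear system.
Node n1: branches {R1, R2, C2, R6, L1, R12} → V_1 = -0.9520
Node n2: branches {R1, R10, R11, R12, V1} → V_2 = -2.221
Node n3: branches {C1, R3, R4, R7, R8, L1, C3} → V_3 = -0.9520
Node n4: branches {C1, R2, R3, R4, R5, R9, R13, C3, V1, I1} → V_4 = 4.729
Source currents: i(L1)=0.06650, i(V1)=-0.9284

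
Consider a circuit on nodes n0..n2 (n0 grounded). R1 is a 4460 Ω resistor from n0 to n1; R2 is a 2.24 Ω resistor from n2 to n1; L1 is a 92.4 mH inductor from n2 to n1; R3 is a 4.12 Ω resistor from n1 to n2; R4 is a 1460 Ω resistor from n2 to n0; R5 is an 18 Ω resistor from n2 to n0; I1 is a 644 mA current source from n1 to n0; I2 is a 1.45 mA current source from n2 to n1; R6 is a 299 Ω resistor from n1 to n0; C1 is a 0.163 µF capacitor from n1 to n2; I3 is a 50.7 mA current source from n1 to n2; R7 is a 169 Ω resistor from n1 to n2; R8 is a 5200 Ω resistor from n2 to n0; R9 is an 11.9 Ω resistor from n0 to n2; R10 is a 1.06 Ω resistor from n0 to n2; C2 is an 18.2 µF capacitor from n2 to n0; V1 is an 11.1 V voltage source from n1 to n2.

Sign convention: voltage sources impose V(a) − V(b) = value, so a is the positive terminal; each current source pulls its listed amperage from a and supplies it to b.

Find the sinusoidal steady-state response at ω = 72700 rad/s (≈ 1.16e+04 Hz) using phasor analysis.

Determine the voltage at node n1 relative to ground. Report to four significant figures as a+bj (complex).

MNA unknowns: 2 node voltages V₁..V_2 plus 1 source current (V1)
R1: Y=0.0002242+0.000j on G[0,1]
R2: Y=0.4464+0.000j on G[2,1]
L1: Y=0.000-0.0001489j on G[2,1]
R3: Y=0.2427+0.000j on G[1,2]
R4: Y=0.0006849+0.000j on G[2,0]
R5: Y=0.05556+0.000j on G[2,0]
I1: z[1]−=0.644, z[0]+=0.644
I2: z[2]−=0.00145, z[1]+=0.00145
R6: Y=0.003344+0.000j on G[1,0]
C1: Y=0.000+0.01185j on G[1,2]
I3: z[1]−=0.0507, z[2]+=0.0507
R7: Y=0.005917+0.000j on G[1,2]
R8: Y=0.0001923+0.000j on G[2,0]
R9: Y=0.08403+0.000j on G[0,2]
R10: Y=0.9434+0.000j on G[0,2]
C2: Y=0.000+1.323j on G[2,0]
V1: row V1−V2=11.1, i_V1 at 1,2
solve → V1=10.85+0.3084j, V2=-0.2534+0.3084j
aux → i_V1=-8.447-0.1310j

10.85+0.3084j V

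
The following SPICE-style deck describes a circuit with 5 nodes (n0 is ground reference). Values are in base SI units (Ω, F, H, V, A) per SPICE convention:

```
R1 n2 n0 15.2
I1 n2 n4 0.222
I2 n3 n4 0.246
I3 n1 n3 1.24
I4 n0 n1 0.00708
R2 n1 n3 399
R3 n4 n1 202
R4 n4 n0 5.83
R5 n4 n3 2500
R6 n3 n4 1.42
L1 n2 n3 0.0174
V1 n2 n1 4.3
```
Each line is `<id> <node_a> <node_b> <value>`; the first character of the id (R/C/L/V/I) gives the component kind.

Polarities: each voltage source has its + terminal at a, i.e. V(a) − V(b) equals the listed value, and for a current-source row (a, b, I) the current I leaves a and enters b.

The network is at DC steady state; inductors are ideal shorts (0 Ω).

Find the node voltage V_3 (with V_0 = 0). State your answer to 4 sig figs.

-0.3917 V

MNA unknowns: 4 node voltages V₁..V_4 plus 2 source currents (L1, V1)
R1: Y=0.06579 on G[2,0]
I1: z[2]−=0.222, z[4]+=0.222
I2: z[3]−=0.246, z[4]+=0.246
I3: z[1]−=1.24, z[3]+=1.24
I4: z[0]−=0.00708, z[1]+=0.00708
R2: Y=0.002506 on G[1,3]
R3: Y=0.004950 on G[4,1]
R4: Y=0.1715 on G[4,0]
R5: Y=0.0004000 on G[4,3]
R6: Y=0.7042 on G[3,4]
L1: row V2−V3=0, i_L1 at 2,3
V1: row V2−V1=4.3, i_V1 at 2,1
solve → V1=-4.692, V2=-0.3917, V3=-0.3917, V4=0.1915
aux → i_L1=-1.394, i_V1=1.198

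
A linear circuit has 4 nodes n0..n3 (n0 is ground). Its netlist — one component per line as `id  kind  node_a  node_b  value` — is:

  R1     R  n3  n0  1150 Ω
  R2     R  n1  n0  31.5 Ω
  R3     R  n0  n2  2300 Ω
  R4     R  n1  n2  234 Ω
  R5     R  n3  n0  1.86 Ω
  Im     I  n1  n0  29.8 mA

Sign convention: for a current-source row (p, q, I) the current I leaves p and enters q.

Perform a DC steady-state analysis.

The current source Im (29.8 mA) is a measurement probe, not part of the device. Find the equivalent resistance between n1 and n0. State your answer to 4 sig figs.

MNA unknowns: 3 node voltages V₁..V_3
R1: Y=0.0008696 on G[3,0]
R2: Y=0.03175 on G[1,0]
R3: Y=0.0004348 on G[0,2]
R4: Y=0.004274 on G[1,2]
R5: Y=0.5376 on G[3,0]
Im: z[1]−=0.0298, z[0]+=0.0298
solve → V1=-0.9272, V2=-0.8416, V3=0.000

R_eq = 31.11 Ω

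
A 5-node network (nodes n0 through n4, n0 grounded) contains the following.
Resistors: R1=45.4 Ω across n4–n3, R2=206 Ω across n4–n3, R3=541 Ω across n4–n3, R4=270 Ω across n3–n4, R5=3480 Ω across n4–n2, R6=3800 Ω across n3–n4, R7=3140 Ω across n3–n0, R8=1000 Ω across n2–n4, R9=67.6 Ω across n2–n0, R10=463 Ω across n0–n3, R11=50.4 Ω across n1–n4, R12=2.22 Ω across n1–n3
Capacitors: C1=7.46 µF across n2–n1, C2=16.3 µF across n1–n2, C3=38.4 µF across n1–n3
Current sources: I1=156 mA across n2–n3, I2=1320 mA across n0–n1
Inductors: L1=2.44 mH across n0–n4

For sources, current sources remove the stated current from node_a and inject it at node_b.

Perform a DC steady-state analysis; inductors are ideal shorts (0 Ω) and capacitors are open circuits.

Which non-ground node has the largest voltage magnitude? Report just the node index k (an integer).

1

MNA unknowns: 4 node voltages V₁..V_4 plus 1 source current (L1)
R1: Y=0.02203 on G[4,3]
C1: Y=0.000 on G[2,1]
R2: Y=0.004854 on G[4,3]
R3: Y=0.001848 on G[4,3]
R4: Y=0.003704 on G[3,4]
I1: z[2]−=0.156, z[3]+=0.156
R5: Y=0.0002874 on G[4,2]
R6: Y=0.0002632 on G[3,4]
C2: Y=0.000 on G[1,2]
R7: Y=0.0003185 on G[3,0]
R8: Y=0.001000 on G[2,4]
R9: Y=0.01479 on G[2,0]
R10: Y=0.002160 on G[0,3]
R11: Y=0.01984 on G[1,4]
C3: Y=0.000 on G[1,3]
L1: row V0−V4=0, i_L1 at 0,4
R12: Y=0.4505 on G[1,3]
I2: z[0]−=1.32, z[1]+=1.32
solve → V1=27.92, V2=-9.701, V3=26.22, V4=0.000
aux → i_L1=-1.399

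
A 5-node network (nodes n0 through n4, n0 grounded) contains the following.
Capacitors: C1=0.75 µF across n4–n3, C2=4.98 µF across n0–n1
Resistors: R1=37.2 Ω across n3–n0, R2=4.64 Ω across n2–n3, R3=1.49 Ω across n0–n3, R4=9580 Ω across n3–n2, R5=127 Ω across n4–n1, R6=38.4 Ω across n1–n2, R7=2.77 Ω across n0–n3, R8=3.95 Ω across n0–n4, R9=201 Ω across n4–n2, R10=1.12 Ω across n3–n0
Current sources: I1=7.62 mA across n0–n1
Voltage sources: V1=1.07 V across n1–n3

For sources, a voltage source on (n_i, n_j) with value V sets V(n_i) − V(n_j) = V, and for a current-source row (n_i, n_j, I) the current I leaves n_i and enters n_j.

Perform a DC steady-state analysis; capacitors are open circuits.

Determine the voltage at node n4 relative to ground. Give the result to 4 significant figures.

0.03377 V

MNA unknowns: 4 node voltages V₁..V_4 plus 1 source current (V1)
C1: Y=0.000 on G[4,3]
R1: Y=0.02688 on G[3,0]
R2: Y=0.2155 on G[2,3]
R3: Y=0.6711 on G[0,3]
R4: Y=0.0001044 on G[3,2]
R5: Y=0.007874 on G[4,1]
I1: z[0]−=0.00762, z[1]+=0.00762
R6: Y=0.02604 on G[1,2]
R7: Y=0.3610 on G[0,3]
R8: Y=0.2532 on G[0,4]
R9: Y=0.004975 on G[4,2]
R10: Y=0.8929 on G[3,0]
C2: Y=0.000 on G[0,1]
V1: row V1−V3=1.07, i_V1 at 1,3
solve → V1=1.070, V2=0.1132, V3=-0.0004768, V4=0.03377
aux → i_V1=-0.02544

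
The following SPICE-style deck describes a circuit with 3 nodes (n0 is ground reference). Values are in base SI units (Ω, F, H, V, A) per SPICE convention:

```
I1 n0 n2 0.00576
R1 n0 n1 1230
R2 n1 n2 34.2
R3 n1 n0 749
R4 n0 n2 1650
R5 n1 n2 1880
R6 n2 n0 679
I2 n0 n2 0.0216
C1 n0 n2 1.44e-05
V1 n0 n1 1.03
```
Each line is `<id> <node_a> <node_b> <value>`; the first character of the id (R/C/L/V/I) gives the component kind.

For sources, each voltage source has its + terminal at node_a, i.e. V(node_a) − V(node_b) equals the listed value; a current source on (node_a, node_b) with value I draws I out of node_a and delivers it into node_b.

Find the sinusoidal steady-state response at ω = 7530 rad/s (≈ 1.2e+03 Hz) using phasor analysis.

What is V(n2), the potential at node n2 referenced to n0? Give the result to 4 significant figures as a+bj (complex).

-0.008242+0.02806j V

Element admittances at ω=7530 rad/s:
  I1: injects 0.00576 A into n2 (from n0)
  Y(R1) = 0.0008130+0.000j S between n0,n1
  Y(R2) = 0.02924+0.000j S between n1,n2
  Y(R3) = 0.001335+0.000j S between n1,n0
  Y(R4) = 0.0006061+0.000j S between n0,n2
  Y(R5) = 0.0005319+0.000j S between n1,n2
  Y(R6) = 0.001473+0.000j S between n2,n0
  I2: injects 0.0216 A into n2 (from n0)
  Y(C1) = 0.000+0.1084j S between n0,n2
  V1: constraint V(n0)−V(n1) = 1.03
Assemble and solve the 3×3 MNA system:
  V(n1)=-1.030+0.000j  V(n2)=-0.008242+0.02806j
  i(V1)=-0.03263-0.0008353j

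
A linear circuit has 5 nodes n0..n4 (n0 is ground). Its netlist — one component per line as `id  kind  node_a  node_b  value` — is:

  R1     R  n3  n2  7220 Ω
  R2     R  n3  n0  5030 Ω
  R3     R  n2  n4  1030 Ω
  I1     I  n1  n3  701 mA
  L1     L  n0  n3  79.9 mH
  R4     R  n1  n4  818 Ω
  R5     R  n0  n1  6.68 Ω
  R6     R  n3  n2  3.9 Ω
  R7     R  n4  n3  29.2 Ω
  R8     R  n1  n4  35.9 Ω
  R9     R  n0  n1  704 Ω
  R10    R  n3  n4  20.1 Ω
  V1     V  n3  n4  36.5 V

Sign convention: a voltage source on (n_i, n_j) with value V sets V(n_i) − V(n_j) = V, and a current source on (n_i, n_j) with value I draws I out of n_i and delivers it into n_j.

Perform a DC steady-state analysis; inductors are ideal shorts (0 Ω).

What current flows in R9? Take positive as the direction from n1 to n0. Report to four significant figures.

MNA unknowns: 4 node voltages V₁..V_4 plus 2 source currents (L1, V1)
R1: Y=0.0001385 on G[3,2]
R2: Y=0.0001988 on G[3,0]
R3: Y=0.0009709 on G[2,4]
I1: z[1]−=0.701, z[3]+=0.701
L1: row V0−V3=0, i_L1 at 0,3
R4: Y=0.001222 on G[1,4]
R5: Y=0.1497 on G[0,1]
R6: Y=0.2564 on G[3,2]
R7: Y=0.03425 on G[4,3]
R8: Y=0.02786 on G[1,4]
R9: Y=0.001420 on G[0,1]
R10: Y=0.04975 on G[3,4]
V1: row V3−V4=36.5, i_V1 at 3,4
solve → V1=-9.780, V2=-0.1376, V3=0.000, V4=-36.50
aux → i_L1=-1.478, i_V1=-3.878

-0.01389 A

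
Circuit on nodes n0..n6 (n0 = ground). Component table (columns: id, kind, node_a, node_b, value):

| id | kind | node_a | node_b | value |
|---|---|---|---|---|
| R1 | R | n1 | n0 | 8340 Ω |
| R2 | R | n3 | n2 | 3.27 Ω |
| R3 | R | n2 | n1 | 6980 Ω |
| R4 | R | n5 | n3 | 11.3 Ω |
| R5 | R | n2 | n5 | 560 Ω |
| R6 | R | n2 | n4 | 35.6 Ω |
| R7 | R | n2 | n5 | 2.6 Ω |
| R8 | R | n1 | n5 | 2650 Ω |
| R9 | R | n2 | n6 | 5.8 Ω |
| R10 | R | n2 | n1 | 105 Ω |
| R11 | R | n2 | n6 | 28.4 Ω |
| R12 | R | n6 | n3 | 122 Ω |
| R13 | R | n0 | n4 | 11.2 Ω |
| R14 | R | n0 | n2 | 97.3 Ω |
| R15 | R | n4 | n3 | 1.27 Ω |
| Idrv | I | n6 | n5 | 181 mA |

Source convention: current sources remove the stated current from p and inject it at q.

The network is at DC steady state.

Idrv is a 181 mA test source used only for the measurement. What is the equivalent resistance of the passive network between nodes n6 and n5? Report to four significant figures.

MNA unknowns: 6 node voltages V₁..V_6
R1: Y=0.0001199 on G[1,0]
R2: Y=0.3058 on G[3,2]
R3: Y=0.0001433 on G[2,1]
R4: Y=0.08850 on G[5,3]
R5: Y=0.001786 on G[2,5]
R6: Y=0.02809 on G[2,4]
R7: Y=0.3846 on G[2,5]
R8: Y=0.0003774 on G[1,5]
R9: Y=0.1724 on G[2,6]
R10: Y=0.009524 on G[2,1]
R11: Y=0.03521 on G[2,6]
R12: Y=0.008197 on G[6,3]
R13: Y=0.08929 on G[0,4]
R14: Y=0.01028 on G[0,2]
R15: Y=0.7874 on G[4,3]
Idrv: z[6]−=0.181, z[5]+=0.181
solve → V1=-0.03924, V2=-0.05446, V3=0.009207, V4=0.006321, V5=0.3382, V6=-0.8907

R_eq = 6.790 Ω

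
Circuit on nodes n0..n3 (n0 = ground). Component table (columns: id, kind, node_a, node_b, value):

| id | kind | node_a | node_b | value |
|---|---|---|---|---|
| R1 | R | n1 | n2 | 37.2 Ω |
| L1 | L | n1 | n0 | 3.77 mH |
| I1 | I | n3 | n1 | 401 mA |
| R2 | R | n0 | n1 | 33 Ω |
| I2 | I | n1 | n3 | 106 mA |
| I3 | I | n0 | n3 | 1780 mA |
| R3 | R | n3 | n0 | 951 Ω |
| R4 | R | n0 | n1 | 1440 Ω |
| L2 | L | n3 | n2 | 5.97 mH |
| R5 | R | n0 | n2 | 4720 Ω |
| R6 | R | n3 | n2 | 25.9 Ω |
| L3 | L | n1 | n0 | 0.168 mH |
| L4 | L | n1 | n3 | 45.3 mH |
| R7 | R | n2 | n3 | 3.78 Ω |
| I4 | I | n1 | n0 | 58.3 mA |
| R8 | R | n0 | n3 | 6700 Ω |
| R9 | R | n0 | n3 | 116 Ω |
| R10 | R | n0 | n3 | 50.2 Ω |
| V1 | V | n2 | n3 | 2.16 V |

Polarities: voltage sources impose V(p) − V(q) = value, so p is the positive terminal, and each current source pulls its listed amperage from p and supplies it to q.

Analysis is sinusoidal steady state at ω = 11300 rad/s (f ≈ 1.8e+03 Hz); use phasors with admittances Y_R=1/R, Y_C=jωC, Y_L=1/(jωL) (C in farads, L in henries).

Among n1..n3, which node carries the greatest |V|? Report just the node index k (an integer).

2

Element admittances at ω=11300 rad/s:
  Y(R1) = 0.02688+0.000j S between n1,n2
  Y(L1) = 0.000-0.02347j S between n1,n0
  I1: injects 0.401 A into n1 (from n3)
  Y(R2) = 0.03030+0.000j S between n0,n1
  I2: injects 0.106 A into n3 (from n1)
  I3: injects 1.78 A into n3 (from n0)
  Y(R3) = 0.001052+0.000j S between n3,n0
  Y(R4) = 0.0006944+0.000j S between n0,n1
  Y(L2) = 0.000-0.01482j S between n3,n2
  Y(R5) = 0.0002119+0.000j S between n0,n2
  Y(R6) = 0.03861+0.000j S between n3,n2
  Y(L3) = 0.000-0.5268j S between n1,n0
  Y(L4) = 0.000-0.001954j S between n1,n3
  Y(R7) = 0.2646+0.000j S between n2,n3
  I4: injects 0.0583 A into n0 (from n1)
  Y(R8) = 0.0001493+0.000j S between n0,n3
  Y(R9) = 0.008621+0.000j S between n0,n3
  Y(R10) = 0.01992+0.000j S between n0,n3
  V1: constraint V(n2)−V(n3) = 2.16
Assemble and solve the 4×4 MNA system:
  V(n1)=0.1901+1.746j  V(n2)=27.35+1.685j  V(n3)=25.19+1.685j
  i(V1)=-1.391+0.03330j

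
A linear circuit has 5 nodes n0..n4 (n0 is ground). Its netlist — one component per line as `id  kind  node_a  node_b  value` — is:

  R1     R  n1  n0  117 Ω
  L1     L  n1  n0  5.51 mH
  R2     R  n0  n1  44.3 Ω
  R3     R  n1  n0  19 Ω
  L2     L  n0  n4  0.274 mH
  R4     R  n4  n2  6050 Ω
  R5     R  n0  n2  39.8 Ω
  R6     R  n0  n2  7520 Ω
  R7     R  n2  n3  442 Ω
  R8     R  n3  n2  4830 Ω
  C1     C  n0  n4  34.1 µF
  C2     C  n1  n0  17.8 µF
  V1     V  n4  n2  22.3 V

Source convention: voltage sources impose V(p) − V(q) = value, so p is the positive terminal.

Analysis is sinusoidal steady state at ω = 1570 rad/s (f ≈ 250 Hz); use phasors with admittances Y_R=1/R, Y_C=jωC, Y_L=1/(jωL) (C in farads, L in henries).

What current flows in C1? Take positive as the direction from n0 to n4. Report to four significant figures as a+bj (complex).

0.01328-0.0001477j A

Element admittances at ω=1570 rad/s:
  Y(R1) = 0.008547+0.000j S between n1,n0
  Y(L1) = 0.000-0.1156j S between n1,n0
  Y(R2) = 0.02257+0.000j S between n0,n1
  Y(R3) = 0.05263+0.000j S between n1,n0
  Y(L2) = 0.000-2.325j S between n0,n4
  Y(R4) = 0.0001653+0.000j S between n4,n2
  Y(R5) = 0.02513+0.000j S between n0,n2
  Y(R6) = 0.0001330+0.000j S between n0,n2
  Y(R7) = 0.002262+0.000j S between n2,n3
  Y(R8) = 0.0002070+0.000j S between n3,n2
  Y(C1) = 0.000+0.05354j S between n0,n4
  Y(C2) = 0.000+0.02795j S between n1,n0
  V1: constraint V(n4)−V(n2) = 22.3
Assemble and solve the 5×5 MNA system:
  V(n1)=0.000+0.000j  V(n2)=-22.30+0.2480j  V(n3)=-22.30+0.2480j  V(n4)=0.002758+0.2480j
  i(V1)=-0.5669+0.006264j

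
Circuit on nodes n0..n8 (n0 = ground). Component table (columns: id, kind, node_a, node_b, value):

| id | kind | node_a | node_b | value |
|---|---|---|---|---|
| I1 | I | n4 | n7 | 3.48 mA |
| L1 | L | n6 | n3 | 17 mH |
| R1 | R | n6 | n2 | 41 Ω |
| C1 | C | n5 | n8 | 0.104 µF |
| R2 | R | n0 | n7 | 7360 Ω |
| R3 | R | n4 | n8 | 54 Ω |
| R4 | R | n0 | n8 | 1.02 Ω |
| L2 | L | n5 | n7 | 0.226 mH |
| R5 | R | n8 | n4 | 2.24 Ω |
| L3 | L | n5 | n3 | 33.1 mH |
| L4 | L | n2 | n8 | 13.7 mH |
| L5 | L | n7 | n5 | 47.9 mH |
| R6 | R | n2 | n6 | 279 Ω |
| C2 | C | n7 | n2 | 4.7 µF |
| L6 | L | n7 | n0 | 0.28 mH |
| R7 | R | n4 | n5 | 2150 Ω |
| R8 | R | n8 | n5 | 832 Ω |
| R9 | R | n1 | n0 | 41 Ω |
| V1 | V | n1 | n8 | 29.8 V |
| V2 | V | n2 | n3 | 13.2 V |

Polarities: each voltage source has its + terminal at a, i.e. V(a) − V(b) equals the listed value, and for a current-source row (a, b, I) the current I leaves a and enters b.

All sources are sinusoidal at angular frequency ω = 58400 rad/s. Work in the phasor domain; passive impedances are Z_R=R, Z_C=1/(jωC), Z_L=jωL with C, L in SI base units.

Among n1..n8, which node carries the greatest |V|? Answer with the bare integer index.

1

Element admittances at ω=58400 rad/s:
  I1: injects 0.00348 A into n7 (from n4)
  Y(L1) = 0.000-0.001007j S between n6,n3
  Y(R1) = 0.02439+0.000j S between n6,n2
  Y(C1) = 0.000+0.006074j S between n5,n8
  Y(R2) = 0.0001359+0.000j S between n0,n7
  Y(R3) = 0.01852+0.000j S between n4,n8
  Y(R4) = 0.9804+0.000j S between n0,n8
  Y(L2) = 0.000-0.07577j S between n5,n7
  Y(R5) = 0.4464+0.000j S between n8,n4
  Y(L3) = 0.000-0.0005173j S between n5,n3
  Y(L4) = 0.000-0.001250j S between n2,n8
  Y(L5) = 0.000-0.0003575j S between n7,n5
  Y(R6) = 0.003584+0.000j S between n2,n6
  Y(C2) = 0.000+0.2745j S between n7,n2
  Y(L6) = 0.000-0.06115j S between n7,n0
  Y(R7) = 0.0004651+0.000j S between n4,n5
  Y(R8) = 0.001202+0.000j S between n8,n5
  Y(R9) = 0.02439+0.000j S between n1,n0
  V1: constraint V(n1)−V(n8) = 29.8
  V2: constraint V(n2)−V(n3) = 13.2
Assemble and solve the 10×10 MNA system:
  V(n1)=29.07+0.003655j  V(n2)=0.03876+0.03742j  V(n3)=-13.16+0.03742j  V(n4)=-0.7324+0.003674j  V(n5)=0.03129+0.02221j  V(n6)=0.02167+0.5121j  V(n7)=0.06014+0.03724j  V(n8)=-0.7256+0.003655j
  i(V1)=-0.7091-8.915e-05j  i(V2)=-0.0004702+0.02010j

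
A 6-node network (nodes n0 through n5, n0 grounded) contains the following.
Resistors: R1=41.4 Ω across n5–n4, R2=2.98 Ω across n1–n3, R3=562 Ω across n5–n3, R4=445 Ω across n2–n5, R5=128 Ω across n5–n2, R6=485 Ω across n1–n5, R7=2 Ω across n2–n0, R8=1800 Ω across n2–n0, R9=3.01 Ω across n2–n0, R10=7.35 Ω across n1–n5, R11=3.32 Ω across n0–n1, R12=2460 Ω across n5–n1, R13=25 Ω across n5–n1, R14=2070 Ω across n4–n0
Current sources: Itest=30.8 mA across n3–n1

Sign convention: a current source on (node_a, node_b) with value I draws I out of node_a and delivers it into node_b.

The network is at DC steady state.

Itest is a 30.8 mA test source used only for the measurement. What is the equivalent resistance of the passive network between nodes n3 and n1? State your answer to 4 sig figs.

Element admittances at DC:
  Y(R1) = 0.02415 S between n5,n4
  Y(R2) = 0.3356 S between n1,n3
  Y(R3) = 0.001779 S between n5,n3
  Y(R4) = 0.002247 S between n2,n5
  Y(R5) = 0.007812 S between n5,n2
  Y(R6) = 0.002062 S between n1,n5
  Y(R7) = 0.5000 S between n2,n0
  Y(R8) = 0.0005556 S between n2,n0
  Y(R9) = 0.3322 S between n2,n0
  Y(R10) = 0.1361 S between n1,n5
  Y(R11) = 0.3012 S between n0,n1
  Y(R12) = 0.0004065 S between n5,n1
  Y(R13) = 0.04000 S between n5,n1
  Y(R14) = 0.0004831 S between n4,n0
  Itest: injects 0.0308 A into n1 (from n3)
Assemble and solve the 5×5 MNA system:
  V(n1)=2.852e-05  V(n2)=-9.846e-06  V(n3)=-0.09128  V(n4)=-0.0008087  V(n5)=-0.0008249

R_eq = 2.964 Ω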